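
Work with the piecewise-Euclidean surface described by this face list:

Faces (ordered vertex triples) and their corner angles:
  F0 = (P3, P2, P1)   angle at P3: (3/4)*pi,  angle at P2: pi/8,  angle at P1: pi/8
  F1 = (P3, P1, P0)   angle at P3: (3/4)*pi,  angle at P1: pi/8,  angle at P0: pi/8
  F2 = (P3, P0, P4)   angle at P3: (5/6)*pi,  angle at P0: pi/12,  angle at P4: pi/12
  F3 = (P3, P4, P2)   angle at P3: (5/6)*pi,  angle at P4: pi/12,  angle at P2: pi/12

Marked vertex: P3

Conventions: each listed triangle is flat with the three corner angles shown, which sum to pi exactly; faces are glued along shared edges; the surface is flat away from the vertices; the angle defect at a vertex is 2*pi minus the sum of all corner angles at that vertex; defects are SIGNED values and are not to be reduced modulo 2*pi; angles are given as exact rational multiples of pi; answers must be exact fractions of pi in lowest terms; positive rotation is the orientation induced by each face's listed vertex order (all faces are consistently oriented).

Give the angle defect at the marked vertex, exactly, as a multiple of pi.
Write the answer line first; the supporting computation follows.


Answer: defect(P3) = (-7/6)*pi

Sum of corner angles at P3: (19/6)*pi
defect = 2*pi - (19/6)*pi


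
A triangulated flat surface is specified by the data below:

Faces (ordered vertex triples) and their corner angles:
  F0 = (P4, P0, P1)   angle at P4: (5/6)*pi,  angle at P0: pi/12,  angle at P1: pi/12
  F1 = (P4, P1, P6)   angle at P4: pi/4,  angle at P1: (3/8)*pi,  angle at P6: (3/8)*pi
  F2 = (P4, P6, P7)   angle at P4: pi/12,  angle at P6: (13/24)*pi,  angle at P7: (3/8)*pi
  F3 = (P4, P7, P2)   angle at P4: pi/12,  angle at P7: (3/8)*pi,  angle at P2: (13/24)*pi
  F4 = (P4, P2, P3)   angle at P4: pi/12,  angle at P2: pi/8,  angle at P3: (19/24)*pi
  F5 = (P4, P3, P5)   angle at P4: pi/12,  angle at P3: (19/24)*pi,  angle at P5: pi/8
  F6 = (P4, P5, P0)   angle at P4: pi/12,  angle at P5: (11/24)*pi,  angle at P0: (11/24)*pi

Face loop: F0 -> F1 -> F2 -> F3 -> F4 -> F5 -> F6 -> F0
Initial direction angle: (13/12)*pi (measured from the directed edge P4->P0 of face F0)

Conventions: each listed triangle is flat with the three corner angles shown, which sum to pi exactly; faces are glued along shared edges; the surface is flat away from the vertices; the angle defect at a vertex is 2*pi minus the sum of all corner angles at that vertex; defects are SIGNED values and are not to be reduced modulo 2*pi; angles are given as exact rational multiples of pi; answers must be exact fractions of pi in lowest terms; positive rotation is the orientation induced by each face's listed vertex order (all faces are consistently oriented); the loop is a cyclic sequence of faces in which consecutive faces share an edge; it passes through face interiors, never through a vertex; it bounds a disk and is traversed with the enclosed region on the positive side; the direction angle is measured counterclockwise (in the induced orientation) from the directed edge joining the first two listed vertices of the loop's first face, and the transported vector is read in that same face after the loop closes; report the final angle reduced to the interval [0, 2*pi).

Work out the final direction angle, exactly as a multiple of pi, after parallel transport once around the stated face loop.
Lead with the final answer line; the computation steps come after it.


Answer: final direction angle = (19/12)*pi

enclosed vertex P4: corner angles sum to (3/2)*pi, defect = 2*pi - (3/2)*pi = pi/2
adding the enclosed defects to the starting angle (mod 2*pi, induced orientation) gives the holonomy
final angle = (13/12)*pi + pi/2 = (19/12)*pi (mod 2*pi)


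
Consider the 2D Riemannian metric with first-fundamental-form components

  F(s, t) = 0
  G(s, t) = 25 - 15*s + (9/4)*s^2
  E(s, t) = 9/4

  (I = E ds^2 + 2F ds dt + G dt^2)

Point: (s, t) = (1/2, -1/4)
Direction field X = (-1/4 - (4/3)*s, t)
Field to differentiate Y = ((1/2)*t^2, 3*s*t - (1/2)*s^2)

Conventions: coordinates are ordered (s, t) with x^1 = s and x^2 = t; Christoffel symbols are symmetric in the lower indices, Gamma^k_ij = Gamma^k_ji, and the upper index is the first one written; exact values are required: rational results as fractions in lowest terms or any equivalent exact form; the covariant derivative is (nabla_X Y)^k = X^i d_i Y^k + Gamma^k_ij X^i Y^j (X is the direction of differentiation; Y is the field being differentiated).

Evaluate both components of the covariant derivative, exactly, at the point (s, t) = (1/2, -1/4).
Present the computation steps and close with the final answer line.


E = 9/4, F = 0, G = 289/16 at the point
E_s = 0, E_t = 0, F_s = 0, F_t = 0, G_s = -51/4, G_t = 0
EG - F^2 = 2601/64;  g^inv = (64/2601) * [[289/16, 0], [0, 9/4]]
first-kind symbols [ij,l] = (1/2)(d_i g_jl + d_j g_il - d_l g_ij): [ss,s] = E_s/2 = 0, [ss,t] = F_s - E_t/2 = 0, [st,s] = E_t/2 = 0, [st,t] = G_s/2 = -51/8, [tt,s] = F_t - G_s/2 = 51/8, [tt,t] = G_t/2 = 0
Gamma^s_ij = (G*[ij,s] - F*[ij,t])/(EG - F^2), Gamma^t_ij = (E*[ij,t] - F*[ij,s])/(EG - F^2)
Gamma_sss = 0, Gamma_sst = 0, Gamma_stt = 17/6, Gamma_tss = 0, Gamma_tst = -6/17, Gamma_ttt = 0
X = (-11/12, -1/4), Y = (1/32, -1/2) at the point

Answer: (nabla_X Y)^s = 5/12, (nabla_X Y)^t = 1997/3264


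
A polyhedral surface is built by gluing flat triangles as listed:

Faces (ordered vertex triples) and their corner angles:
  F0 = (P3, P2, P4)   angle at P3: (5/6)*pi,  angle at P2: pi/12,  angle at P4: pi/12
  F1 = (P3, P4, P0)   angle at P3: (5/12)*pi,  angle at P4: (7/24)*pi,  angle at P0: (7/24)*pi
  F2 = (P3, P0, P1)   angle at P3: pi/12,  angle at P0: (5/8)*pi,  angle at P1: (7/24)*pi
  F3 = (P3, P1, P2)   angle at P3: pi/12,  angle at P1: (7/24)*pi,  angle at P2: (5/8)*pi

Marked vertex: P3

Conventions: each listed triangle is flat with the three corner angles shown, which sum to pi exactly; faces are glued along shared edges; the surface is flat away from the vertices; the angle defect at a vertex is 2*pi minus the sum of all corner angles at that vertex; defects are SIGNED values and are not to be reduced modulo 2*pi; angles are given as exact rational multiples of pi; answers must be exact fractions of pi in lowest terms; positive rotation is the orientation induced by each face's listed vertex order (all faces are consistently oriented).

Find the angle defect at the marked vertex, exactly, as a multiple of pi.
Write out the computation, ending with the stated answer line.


Sum of corner angles at P3: (17/12)*pi
defect = 2*pi - (17/12)*pi

Answer: defect(P3) = (7/12)*pi


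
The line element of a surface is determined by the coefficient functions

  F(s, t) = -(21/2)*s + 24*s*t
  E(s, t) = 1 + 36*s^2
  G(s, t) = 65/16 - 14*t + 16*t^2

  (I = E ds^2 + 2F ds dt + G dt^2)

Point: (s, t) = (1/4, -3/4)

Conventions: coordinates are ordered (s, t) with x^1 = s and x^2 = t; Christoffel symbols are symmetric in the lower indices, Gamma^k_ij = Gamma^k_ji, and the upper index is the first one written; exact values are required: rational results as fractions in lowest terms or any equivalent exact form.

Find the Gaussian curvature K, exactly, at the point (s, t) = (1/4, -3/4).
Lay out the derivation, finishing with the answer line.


E = 13/4, F = -57/8, G = 377/16, EG - F^2 = 413/16 at the point
E_s = 18, E_t = 0, F_s = -57/2, F_t = 6, G_s = 0, G_t = -38
E_tt = 0, F_st = 24, G_ss = 0
K follows from Brioschi's formula, (det M1 - det M2)/(EG - F^2)^2.
M1 = [[-E_tt/2 + F_st - G_ss/2, E_s/2, F_s - E_t/2], [F_t - G_s/2, E, F], [G_t/2, F, G]] = [[24, 9, -57/2], [6, 13/4, -57/8], [-19, -57/8, 377/16]]; det M1 = 24
M2 = [[0, E_t/2, G_s/2], [E_t/2, E, F], [G_s/2, F, G]] = [[0, 0, 0], [0, 13/4, -57/8], [0, -57/8, 377/16]]; det M2 = 0
det M1 - det M2 = 24; K = 24 / (413/16)^2 = 6144/170569

Answer: K = 6144/170569


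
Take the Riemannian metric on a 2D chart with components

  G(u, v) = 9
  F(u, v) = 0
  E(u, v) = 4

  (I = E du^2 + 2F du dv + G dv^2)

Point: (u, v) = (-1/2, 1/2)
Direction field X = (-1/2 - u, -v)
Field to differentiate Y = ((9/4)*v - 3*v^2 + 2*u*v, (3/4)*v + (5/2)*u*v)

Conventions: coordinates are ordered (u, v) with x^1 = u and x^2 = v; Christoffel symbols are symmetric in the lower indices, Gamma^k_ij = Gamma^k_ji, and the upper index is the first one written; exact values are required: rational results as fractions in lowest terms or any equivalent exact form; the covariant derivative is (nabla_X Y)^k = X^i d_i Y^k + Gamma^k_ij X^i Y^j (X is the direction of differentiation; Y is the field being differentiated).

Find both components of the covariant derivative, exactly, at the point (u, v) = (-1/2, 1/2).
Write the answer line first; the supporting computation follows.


Answer: (nabla_X Y)^u = 7/8, (nabla_X Y)^v = 1/4

E = 4, F = 0, G = 9 at the point
E_u = 0, E_v = 0, F_u = 0, F_v = 0, G_u = 0, G_v = 0
EG - F^2 = 36;  g^inv = (1/36) * [[9, 0], [0, 4]]
first-kind symbols [ij,l] = (1/2)(d_i g_jl + d_j g_il - d_l g_ij): [uu,u] = E_u/2 = 0, [uu,v] = F_u - E_v/2 = 0, [uv,u] = E_v/2 = 0, [uv,v] = G_u/2 = 0, [vv,u] = F_v - G_u/2 = 0, [vv,v] = G_v/2 = 0
Gamma^u_ij = (G*[ij,u] - F*[ij,v])/(EG - F^2), Gamma^v_ij = (E*[ij,v] - F*[ij,u])/(EG - F^2)
Gamma_uuu = 0, Gamma_uuv = 0, Gamma_uvv = 0, Gamma_vuu = 0, Gamma_vuv = 0, Gamma_vvv = 0
X = (0, -1/2), Y = (-1/8, -1/4) at the point


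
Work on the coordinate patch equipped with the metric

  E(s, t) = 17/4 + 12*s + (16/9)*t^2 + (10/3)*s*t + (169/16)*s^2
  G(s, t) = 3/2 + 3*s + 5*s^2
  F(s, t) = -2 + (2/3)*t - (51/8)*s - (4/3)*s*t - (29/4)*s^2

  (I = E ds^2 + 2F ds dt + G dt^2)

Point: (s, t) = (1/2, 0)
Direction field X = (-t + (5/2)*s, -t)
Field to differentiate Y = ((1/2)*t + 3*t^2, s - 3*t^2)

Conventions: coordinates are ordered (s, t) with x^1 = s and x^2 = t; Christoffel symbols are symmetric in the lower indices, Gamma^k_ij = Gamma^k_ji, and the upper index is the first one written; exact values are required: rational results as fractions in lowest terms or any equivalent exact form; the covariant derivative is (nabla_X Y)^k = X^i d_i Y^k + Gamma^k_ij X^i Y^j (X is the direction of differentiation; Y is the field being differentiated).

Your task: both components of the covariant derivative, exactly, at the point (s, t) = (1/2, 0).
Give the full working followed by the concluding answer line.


E = 825/64, F = -7, G = 17/4 at the point
E_s = 361/16, E_t = 5/3, F_s = -109/8, F_t = 0, G_s = 8, G_t = 0
EG - F^2 = 1481/256;  g^inv = (256/1481) * [[17/4, 7], [7, 825/64]]
first-kind symbols [ij,l] = (1/2)(d_i g_jl + d_j g_il - d_l g_ij): [ss,s] = E_s/2 = 361/32, [ss,t] = F_s - E_t/2 = -347/24, [st,s] = E_t/2 = 5/6, [st,t] = G_s/2 = 4, [tt,s] = F_t - G_s/2 = -4, [tt,t] = G_t/2 = 0
Gamma^s_ij = (G*[ij,s] - F*[ij,t])/(EG - F^2), Gamma^t_ij = (E*[ij,t] - F*[ij,s])/(EG - F^2)
Gamma_sss = -40906/4443, Gamma_sst = 24224/4443, Gamma_stt = -4352/1481, Gamma_tss = -54993/2962, Gamma_tst = 44080/4443, Gamma_ttt = -7168/1481
X = (5/4, 0), Y = (0, 1/2) at the point

Answer: (nabla_X Y)^s = 15140/4443, (nabla_X Y)^t = 132415/17772


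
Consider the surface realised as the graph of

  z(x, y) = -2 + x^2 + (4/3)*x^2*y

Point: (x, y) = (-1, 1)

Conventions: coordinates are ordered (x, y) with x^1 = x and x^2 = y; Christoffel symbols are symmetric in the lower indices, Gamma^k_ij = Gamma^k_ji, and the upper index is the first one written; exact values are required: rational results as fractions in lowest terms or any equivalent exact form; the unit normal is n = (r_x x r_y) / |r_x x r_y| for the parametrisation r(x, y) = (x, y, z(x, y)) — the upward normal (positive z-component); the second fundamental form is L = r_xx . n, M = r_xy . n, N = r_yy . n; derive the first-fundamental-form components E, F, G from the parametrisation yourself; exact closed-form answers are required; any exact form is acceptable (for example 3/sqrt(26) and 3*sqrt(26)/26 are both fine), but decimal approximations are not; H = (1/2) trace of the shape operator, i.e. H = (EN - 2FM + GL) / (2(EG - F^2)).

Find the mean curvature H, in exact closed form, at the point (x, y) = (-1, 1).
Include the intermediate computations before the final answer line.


z_x = -14/3, z_y = 4/3, z_xx = 14/3, z_xy = -8/3, z_yy = 0
E = 205/9, F = -56/9, G = 25/9; answer radicand W^2 = 221/9
unnormalised second-form numerators: l = 14/3, m = -8/3, n = 0; L = l/sqrt(221/9), and similarly M = m/sqrt(W^2), N = n/sqrt(W^2)
H = (E*n - 2*F*m + G*l) / (2*(EG - F^2)*sqrt(W^2)); E*n - 2*F*m + G*l = -182/9, EG - F^2 = 221/9, so H = (-7/17)/sqrt(221/9)

Answer: H = -21*sqrt(221)/3757


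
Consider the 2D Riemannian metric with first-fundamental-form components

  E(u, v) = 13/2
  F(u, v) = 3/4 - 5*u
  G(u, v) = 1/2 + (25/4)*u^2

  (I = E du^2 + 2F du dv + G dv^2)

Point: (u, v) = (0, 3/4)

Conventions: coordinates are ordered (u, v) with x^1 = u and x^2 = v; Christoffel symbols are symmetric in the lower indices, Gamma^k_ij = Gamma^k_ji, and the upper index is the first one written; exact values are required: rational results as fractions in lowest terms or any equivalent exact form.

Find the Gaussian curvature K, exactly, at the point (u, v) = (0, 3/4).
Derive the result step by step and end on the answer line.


E = 13/2, F = 3/4, G = 1/2, EG - F^2 = 43/16 at the point
E_u = 0, E_v = 0, F_u = -5, F_v = 0, G_u = 0, G_v = 0
E_vv = 0, F_uv = 0, G_uu = 25/2
By Brioschi, K is (det M1 - det M2) divided by (EG - F^2) squared.
M1 = [[-E_vv/2 + F_uv - G_uu/2, E_u/2, F_u - E_v/2], [F_v - G_u/2, E, F], [G_v/2, F, G]] = [[-25/4, 0, -5], [0, 13/2, 3/4], [0, 3/4, 1/2]]; det M1 = -1075/64
M2 = [[0, E_v/2, G_u/2], [E_v/2, E, F], [G_u/2, F, G]] = [[0, 0, 0], [0, 13/2, 3/4], [0, 3/4, 1/2]]; det M2 = 0
det M1 - det M2 = -1075/64; K = -1075/64 / (43/16)^2 = -100/43

Answer: K = -100/43


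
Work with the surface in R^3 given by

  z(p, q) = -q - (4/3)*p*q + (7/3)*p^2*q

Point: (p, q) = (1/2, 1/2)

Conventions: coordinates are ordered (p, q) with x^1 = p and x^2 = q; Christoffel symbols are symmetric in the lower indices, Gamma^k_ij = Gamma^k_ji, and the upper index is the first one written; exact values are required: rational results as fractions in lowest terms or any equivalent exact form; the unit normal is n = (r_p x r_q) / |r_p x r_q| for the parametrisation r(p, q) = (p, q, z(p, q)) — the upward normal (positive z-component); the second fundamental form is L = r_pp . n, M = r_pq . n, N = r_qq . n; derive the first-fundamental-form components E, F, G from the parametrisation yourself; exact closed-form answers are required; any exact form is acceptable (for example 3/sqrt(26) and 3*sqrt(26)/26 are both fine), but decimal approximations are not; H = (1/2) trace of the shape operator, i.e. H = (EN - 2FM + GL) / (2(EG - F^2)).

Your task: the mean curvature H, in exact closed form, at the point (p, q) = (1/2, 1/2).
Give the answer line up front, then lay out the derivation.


Answer: H = 5318*sqrt(349)/121801

z_p = 1/2, z_q = -13/12, z_pp = 7/3, z_pq = 1, z_qq = 0
E = 5/4, F = -13/24, G = 313/144; answer radicand W^2 = 349/144
unnormalised second-form numerators: l = 7/3, m = 1, n = 0; L = l/sqrt(349/144), and similarly M = m/sqrt(W^2), N = n/sqrt(W^2)
H = (E*n - 2*F*m + G*l) / (2*(EG - F^2)*sqrt(W^2)); E*n - 2*F*m + G*l = 2659/432, EG - F^2 = 349/144, so H = (2659/2094)/sqrt(349/144)


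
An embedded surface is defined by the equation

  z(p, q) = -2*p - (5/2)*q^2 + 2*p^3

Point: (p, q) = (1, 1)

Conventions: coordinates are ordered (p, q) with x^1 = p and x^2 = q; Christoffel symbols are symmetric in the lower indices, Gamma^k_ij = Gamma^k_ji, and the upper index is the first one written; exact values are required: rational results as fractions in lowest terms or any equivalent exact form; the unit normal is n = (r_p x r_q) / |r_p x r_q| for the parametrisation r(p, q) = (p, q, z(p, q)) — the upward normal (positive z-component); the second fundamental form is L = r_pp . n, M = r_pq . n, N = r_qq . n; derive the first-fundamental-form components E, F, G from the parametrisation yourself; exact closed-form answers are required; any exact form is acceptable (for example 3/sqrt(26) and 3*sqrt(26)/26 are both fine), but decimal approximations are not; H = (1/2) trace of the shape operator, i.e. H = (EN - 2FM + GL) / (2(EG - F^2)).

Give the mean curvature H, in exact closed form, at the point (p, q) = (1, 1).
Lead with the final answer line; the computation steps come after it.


Answer: H = 227*sqrt(42)/3528

z_p = 4, z_q = -5, z_pp = 12, z_pq = 0, z_qq = -5
E = 17, F = -20, G = 26; answer radicand W^2 = 42
unnormalised second-form numerators: l = 12, m = 0, n = -5; L = l/sqrt(42), and similarly M = m/sqrt(W^2), N = n/sqrt(W^2)
H = (E*n - 2*F*m + G*l) / (2*(EG - F^2)*sqrt(W^2)); E*n - 2*F*m + G*l = 227, EG - F^2 = 42, so H = (227/84)/sqrt(42)


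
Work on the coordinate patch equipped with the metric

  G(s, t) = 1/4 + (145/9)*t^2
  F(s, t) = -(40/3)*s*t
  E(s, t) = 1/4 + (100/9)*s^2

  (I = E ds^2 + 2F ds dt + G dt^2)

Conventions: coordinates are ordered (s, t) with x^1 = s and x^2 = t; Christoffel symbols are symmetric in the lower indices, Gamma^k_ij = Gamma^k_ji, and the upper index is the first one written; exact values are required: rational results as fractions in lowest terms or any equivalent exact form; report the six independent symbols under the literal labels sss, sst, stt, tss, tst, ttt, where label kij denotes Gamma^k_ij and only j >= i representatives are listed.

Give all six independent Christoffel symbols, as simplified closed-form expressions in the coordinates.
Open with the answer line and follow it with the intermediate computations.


Answer: Gamma_sss = (1600*s*t^2 + 3600*s)/(1600*s^2*t^2 + 3600*s^2 + 5220*t^2 + 81), Gamma_sst = 0, Gamma_stt = -4320*s/(1600*s^2*t^2 + 3600*s^2 + 5220*t^2 + 81), Gamma_tss = -4320*t/(1600*s^2*t^2 + 3600*s^2 + 5220*t^2 + 81), Gamma_tst = 0, Gamma_ttt = (1600*s^2*t + 5220*t)/(1600*s^2*t^2 + 3600*s^2 + 5220*t^2 + 81)

E = 1/4 + (100/9)*s^2; F = -(40/3)*s*t; G = 1/4 + (145/9)*t^2
Gamma^k_ij = (1/2) g^{kl} (d_i g_jl + d_j g_il - d_l g_ij), with g^inv = (1/(EG-F^2)) [[G, -F], [-F, E]]
first partials: E_s = (200/9)*s, E_t = 0, F_s = -(40/3)*t, F_t = -(40/3)*s, G_s = 0, G_t = (290/9)*t
D = EG - F^2 = 1/16 + (145/36)*t^2 + (25/9)*s^2 + (100/81)*s^2*t^2
expanded: Gamma^s_ss = (G E_s - 2F F_s + F E_t)/(2D), Gamma^s_st = (G E_t - F G_s)/(2D), Gamma^s_tt = (2G F_t - G G_s - F G_t)/(2D), Gamma^t_ss = (2E F_s - E E_t - F E_s)/(2D), Gamma^t_st = (E G_s - F E_t)/(2D), Gamma^t_tt = (E G_t - 2F F_t + F G_s)/(2D); substitute and cancel common factors


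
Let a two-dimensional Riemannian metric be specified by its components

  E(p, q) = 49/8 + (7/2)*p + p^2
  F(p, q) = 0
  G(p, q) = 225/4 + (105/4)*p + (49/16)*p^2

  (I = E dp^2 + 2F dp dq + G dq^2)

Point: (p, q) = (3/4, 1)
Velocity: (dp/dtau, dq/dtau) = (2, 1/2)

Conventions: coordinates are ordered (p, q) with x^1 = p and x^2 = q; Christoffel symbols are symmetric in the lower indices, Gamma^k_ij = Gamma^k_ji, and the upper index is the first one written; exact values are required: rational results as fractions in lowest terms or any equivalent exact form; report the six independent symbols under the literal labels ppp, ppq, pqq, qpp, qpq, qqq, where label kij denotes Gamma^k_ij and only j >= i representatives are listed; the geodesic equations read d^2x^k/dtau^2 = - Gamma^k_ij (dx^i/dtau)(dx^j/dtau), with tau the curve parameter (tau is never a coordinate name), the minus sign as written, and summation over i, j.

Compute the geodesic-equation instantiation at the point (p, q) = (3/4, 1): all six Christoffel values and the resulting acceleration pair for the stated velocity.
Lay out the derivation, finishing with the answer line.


E = 149/16, F = 0, G = 19881/256 at the point
E_p = 5, E_q = 0, F_p = 0, F_q = 0, G_p = 987/32, G_q = 0
EG - F^2 = 2962269/4096;  g^inv = (4096/2962269) * [[19881/256, 0], [0, 149/16]]
first-kind symbols [ij,l] = (1/2)(d_i g_jl + d_j g_il - d_l g_ij): [pp,p] = E_p/2 = 5/2, [pp,q] = F_p - E_q/2 = 0, [pq,p] = E_q/2 = 0, [pq,q] = G_p/2 = 987/64, [qq,p] = F_q - G_p/2 = -987/64, [qq,q] = G_q/2 = 0
Gamma^p_ij = (G*[ij,p] - F*[ij,q])/(EG - F^2), Gamma^q_ij = (E*[ij,q] - F*[ij,p])/(EG - F^2)
Gamma_ppp = 40/149, Gamma_ppq = 0, Gamma_pqq = -987/596, Gamma_qpp = 0, Gamma_qpq = 28/141, Gamma_qqq = 0
d^2p/dtau^2 = -(Gamma_ppp*(2)^2 + 2*Gamma_ppq*(2)*(1/2) + Gamma_pqq*(1/2)^2) = -1573/2384
d^2q/dtau^2 = -(Gamma_qpp*(2)^2 + 2*Gamma_qpq*(2)*(1/2) + Gamma_qqq*(1/2)^2) = -56/141

Answer: Gamma_ppp = 40/149, Gamma_ppq = 0, Gamma_pqq = -987/596, Gamma_qpp = 0, Gamma_qpq = 28/141, Gamma_qqq = 0; accelerations (d^2p/dtau^2, d^2q/dtau^2) = (-1573/2384, -56/141)


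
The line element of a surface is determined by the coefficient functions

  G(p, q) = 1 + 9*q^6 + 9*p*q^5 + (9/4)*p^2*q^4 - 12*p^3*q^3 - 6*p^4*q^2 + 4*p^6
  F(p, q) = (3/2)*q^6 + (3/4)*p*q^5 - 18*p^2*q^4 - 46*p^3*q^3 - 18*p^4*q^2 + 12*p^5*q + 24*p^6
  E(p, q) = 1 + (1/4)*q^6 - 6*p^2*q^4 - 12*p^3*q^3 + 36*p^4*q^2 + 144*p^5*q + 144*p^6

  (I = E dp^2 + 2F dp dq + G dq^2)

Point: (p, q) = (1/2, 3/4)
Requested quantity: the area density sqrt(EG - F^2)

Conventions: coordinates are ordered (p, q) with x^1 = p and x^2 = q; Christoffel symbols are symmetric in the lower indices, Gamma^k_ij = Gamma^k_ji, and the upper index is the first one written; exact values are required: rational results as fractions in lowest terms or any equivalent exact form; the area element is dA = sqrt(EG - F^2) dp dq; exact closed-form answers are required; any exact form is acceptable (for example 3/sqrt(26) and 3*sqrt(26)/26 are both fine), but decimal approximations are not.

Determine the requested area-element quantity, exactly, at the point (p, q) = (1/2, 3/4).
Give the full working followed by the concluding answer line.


E = 111865/16384, F = -7107/2048, G = 785/256; EG - F^2 = 145721/16384

Answer: sqrt(EG - F^2) = sqrt(145721)/128


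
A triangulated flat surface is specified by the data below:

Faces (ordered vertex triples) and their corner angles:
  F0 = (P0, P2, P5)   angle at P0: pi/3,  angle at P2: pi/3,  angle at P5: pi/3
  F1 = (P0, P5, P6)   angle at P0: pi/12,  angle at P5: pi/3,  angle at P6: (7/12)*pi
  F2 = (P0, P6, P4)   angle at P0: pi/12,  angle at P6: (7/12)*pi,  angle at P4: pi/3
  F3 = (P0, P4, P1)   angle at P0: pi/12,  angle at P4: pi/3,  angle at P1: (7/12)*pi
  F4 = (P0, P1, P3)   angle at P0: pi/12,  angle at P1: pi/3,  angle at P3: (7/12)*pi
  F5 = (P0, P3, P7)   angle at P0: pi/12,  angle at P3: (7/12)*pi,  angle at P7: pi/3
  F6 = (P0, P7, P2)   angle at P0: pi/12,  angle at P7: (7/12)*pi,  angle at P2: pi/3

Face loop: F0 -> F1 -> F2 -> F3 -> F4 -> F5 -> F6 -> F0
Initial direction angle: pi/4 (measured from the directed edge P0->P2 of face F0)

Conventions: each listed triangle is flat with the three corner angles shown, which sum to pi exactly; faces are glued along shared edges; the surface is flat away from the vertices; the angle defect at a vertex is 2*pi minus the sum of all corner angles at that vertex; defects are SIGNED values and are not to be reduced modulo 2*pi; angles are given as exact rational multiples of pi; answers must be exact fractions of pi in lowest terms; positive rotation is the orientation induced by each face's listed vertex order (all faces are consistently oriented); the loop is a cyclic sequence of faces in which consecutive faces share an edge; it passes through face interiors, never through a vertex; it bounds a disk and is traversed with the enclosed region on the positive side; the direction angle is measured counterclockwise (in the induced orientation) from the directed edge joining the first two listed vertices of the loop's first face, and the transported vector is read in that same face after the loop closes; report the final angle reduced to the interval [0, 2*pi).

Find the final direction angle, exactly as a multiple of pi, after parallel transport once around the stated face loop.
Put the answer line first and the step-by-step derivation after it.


Answer: final direction angle = (17/12)*pi

enclosed vertex P0: corner angles sum to (5/6)*pi, defect = 2*pi - (5/6)*pi = (7/6)*pi
holonomy = initial angle + sum of enclosed defects (mod 2*pi), positive in the induced orientation
final angle = pi/4 + (7/6)*pi = (17/12)*pi (mod 2*pi)


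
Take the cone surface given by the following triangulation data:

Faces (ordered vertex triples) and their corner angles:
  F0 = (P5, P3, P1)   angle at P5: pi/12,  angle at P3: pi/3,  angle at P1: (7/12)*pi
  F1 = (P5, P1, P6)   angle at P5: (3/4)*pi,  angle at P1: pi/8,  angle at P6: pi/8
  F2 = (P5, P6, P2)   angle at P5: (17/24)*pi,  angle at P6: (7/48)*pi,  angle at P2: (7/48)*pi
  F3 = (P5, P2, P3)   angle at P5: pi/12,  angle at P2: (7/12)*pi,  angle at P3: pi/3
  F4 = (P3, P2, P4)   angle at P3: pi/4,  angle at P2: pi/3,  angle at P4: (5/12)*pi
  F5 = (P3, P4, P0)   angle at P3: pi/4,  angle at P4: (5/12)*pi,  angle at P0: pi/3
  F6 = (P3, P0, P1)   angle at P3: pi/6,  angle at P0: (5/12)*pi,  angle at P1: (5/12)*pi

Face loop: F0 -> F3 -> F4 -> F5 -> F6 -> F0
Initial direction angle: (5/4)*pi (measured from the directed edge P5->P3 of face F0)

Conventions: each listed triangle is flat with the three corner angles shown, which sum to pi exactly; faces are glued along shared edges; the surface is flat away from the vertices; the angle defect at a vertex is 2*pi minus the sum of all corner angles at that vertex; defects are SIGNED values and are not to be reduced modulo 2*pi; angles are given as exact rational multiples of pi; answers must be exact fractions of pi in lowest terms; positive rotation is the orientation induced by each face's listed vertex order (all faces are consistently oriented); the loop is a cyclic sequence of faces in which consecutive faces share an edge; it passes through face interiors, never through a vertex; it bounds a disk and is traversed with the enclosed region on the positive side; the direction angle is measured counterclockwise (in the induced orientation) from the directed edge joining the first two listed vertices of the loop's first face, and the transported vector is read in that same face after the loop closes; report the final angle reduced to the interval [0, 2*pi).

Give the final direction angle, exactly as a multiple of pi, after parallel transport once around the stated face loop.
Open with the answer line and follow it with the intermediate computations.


Answer: final direction angle = (23/12)*pi

enclosed vertex P3: corner angles sum to (4/3)*pi, defect = 2*pi - (4/3)*pi = (2/3)*pi
summing the enclosed defects onto the initial angle, mod 2*pi in the induced orientation:
final angle = (5/4)*pi + (2/3)*pi = (23/12)*pi (mod 2*pi)


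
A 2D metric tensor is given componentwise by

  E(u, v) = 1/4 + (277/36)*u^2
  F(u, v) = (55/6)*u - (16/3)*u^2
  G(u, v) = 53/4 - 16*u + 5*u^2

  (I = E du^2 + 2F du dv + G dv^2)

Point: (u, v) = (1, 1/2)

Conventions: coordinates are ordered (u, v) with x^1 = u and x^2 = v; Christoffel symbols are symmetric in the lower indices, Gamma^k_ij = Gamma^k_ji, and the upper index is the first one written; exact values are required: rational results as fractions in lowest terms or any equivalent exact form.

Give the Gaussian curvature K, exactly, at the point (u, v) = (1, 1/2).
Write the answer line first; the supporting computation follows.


Answer: K = -70452/52441

E = 143/18, F = 23/6, G = 9/4, EG - F^2 = 229/72 at the point
E_u = 277/18, E_v = 0, F_u = -3/2, F_v = 0, G_u = -6, G_v = 0
E_vv = 0, F_uv = 0, G_uu = 10
Evaluate Brioschi's two determinant matrices M1, M2 and divide by (EG - F^2)^2.
M1 = [[-E_vv/2 + F_uv - G_uu/2, E_u/2, F_u - E_v/2], [F_v - G_u/2, E, F], [G_v/2, F, G]] = [[-5, 277/36, -3/2], [3, 143/18, 23/6], [0, 23/6, 9/4]]; det M1 = -12253/144
M2 = [[0, E_v/2, G_u/2], [E_v/2, E, F], [G_u/2, F, G]] = [[0, 0, -3], [0, 143/18, 23/6], [-3, 23/6, 9/4]]; det M2 = -143/2
det M1 - det M2 = -1957/144; K = -1957/144 / (229/72)^2 = -70452/52441


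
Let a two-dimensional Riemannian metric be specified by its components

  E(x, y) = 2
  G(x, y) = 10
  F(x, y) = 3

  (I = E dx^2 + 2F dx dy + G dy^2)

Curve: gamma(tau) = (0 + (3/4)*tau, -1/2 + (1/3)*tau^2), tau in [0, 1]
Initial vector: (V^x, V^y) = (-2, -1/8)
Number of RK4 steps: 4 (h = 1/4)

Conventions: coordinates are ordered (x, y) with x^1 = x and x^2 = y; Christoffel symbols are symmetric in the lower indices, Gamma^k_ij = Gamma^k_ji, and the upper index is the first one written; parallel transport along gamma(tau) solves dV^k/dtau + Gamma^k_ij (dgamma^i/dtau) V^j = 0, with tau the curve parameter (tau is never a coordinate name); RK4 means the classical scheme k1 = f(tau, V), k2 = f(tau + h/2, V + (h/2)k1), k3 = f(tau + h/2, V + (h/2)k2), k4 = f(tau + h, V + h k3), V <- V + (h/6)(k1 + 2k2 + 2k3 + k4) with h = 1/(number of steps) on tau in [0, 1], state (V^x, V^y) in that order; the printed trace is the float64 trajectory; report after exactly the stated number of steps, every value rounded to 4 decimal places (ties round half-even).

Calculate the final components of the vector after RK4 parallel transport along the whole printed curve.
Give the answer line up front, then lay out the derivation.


Answer: V^x = -2.0000, V^y = -0.1250

gamma'(tau) = (3/4, (2/3)*tau); f(tau, V)^k = -Gamma^k_ij(gamma(tau)) gamma'^i(tau) V^j; h = 1/4; intermediate values shown to 6 dp
curve data and Christoffel symbols at the stage parameters:
  tau = 0.000000: gamma = (0.000000, -0.500000), gamma' = (0.750000, 0.000000); Gamma_xxx = 0.000000, Gamma_xxy = 0.000000, Gamma_xyy = 0.000000, Gamma_yxx = 0.000000, Gamma_yxy = 0.000000, Gamma_yyy = 0.000000
  tau = 0.125000: gamma = (0.093750, -0.494792), gamma' = (0.750000, 0.083333); Gamma_xxx = 0.000000, Gamma_xxy = 0.000000, Gamma_xyy = 0.000000, Gamma_yxx = 0.000000, Gamma_yxy = 0.000000, Gamma_yyy = 0.000000
  tau = 0.250000: gamma = (0.187500, -0.479167), gamma' = (0.750000, 0.166667); Gamma_xxx = 0.000000, Gamma_xxy = 0.000000, Gamma_xyy = 0.000000, Gamma_yxx = 0.000000, Gamma_yxy = 0.000000, Gamma_yyy = 0.000000
  tau = 0.375000: gamma = (0.281250, -0.453125), gamma' = (0.750000, 0.250000); Gamma_xxx = 0.000000, Gamma_xxy = 0.000000, Gamma_xyy = 0.000000, Gamma_yxx = 0.000000, Gamma_yxy = 0.000000, Gamma_yyy = 0.000000
  tau = 0.500000: gamma = (0.375000, -0.416667), gamma' = (0.750000, 0.333333); Gamma_xxx = 0.000000, Gamma_xxy = 0.000000, Gamma_xyy = 0.000000, Gamma_yxx = 0.000000, Gamma_yxy = 0.000000, Gamma_yyy = 0.000000
  tau = 0.625000: gamma = (0.468750, -0.369792), gamma' = (0.750000, 0.416667); Gamma_xxx = 0.000000, Gamma_xxy = 0.000000, Gamma_xyy = 0.000000, Gamma_yxx = 0.000000, Gamma_yxy = 0.000000, Gamma_yyy = 0.000000
  tau = 0.750000: gamma = (0.562500, -0.312500), gamma' = (0.750000, 0.500000); Gamma_xxx = 0.000000, Gamma_xxy = 0.000000, Gamma_xyy = 0.000000, Gamma_yxx = 0.000000, Gamma_yxy = 0.000000, Gamma_yyy = 0.000000
  tau = 0.875000: gamma = (0.656250, -0.244792), gamma' = (0.750000, 0.583333); Gamma_xxx = 0.000000, Gamma_xxy = 0.000000, Gamma_xyy = 0.000000, Gamma_yxx = 0.000000, Gamma_yxy = 0.000000, Gamma_yyy = 0.000000
  tau = 1.000000: gamma = (0.750000, -0.166667), gamma' = (0.750000, 0.666667); Gamma_xxx = 0.000000, Gamma_xxy = 0.000000, Gamma_xyy = 0.000000, Gamma_yxx = 0.000000, Gamma_yxy = 0.000000, Gamma_yyy = 0.000000
step 0: V^x = -2.0000, V^y = -0.1250
step 1: k1 = (0.000000, 0.000000), k2 = (0.000000, 0.000000), k3 = (0.000000, 0.000000), k4 = (0.000000, 0.000000); V <- V + (h/6)(k1 + 2k2 + 2k3 + k4): V^x = -2.0000, V^y = -0.1250
step 2: k1 = (0.000000, 0.000000), k2 = (0.000000, 0.000000), k3 = (0.000000, 0.000000), k4 = (0.000000, 0.000000); V <- V + (h/6)(k1 + 2k2 + 2k3 + k4): V^x = -2.0000, V^y = -0.1250
step 3: k1 = (0.000000, 0.000000), k2 = (0.000000, 0.000000), k3 = (0.000000, 0.000000), k4 = (0.000000, 0.000000); V <- V + (h/6)(k1 + 2k2 + 2k3 + k4): V^x = -2.0000, V^y = -0.1250
step 4: k1 = (0.000000, 0.000000), k2 = (0.000000, 0.000000), k3 = (0.000000, 0.000000), k4 = (0.000000, 0.000000); V <- V + (h/6)(k1 + 2k2 + 2k3 + k4): V^x = -2.0000, V^y = -0.1250


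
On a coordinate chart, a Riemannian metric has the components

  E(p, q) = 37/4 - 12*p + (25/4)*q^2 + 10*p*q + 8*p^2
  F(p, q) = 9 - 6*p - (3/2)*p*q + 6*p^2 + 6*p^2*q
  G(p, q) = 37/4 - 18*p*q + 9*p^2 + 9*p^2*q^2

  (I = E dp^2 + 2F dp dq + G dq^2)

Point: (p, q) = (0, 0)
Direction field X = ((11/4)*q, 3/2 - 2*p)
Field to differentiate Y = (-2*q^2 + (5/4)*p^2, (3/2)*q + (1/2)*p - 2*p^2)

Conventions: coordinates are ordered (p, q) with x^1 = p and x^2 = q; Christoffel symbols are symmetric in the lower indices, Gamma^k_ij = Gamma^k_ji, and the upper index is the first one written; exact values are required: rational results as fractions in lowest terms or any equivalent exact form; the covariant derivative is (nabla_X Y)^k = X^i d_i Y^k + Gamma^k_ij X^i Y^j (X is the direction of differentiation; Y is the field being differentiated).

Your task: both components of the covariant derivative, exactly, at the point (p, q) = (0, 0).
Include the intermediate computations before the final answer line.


E = 37/4, F = 9, G = 37/4 at the point
E_p = -12, E_q = 0, F_p = -6, F_q = 0, G_p = 0, G_q = 0
EG - F^2 = 73/16;  g^inv = (16/73) * [[37/4, -9], [-9, 37/4]]
first-kind symbols [ij,l] = (1/2)(d_i g_jl + d_j g_il - d_l g_ij): [pp,p] = E_p/2 = -6, [pp,q] = F_p - E_q/2 = -6, [pq,p] = E_q/2 = 0, [pq,q] = G_p/2 = 0, [qq,p] = F_q - G_p/2 = 0, [qq,q] = G_q/2 = 0
Gamma^p_ij = (G*[ij,p] - F*[ij,q])/(EG - F^2), Gamma^q_ij = (E*[ij,q] - F*[ij,p])/(EG - F^2)
Gamma_ppp = -24/73, Gamma_ppq = 0, Gamma_pqq = 0, Gamma_qpp = -24/73, Gamma_qpq = 0, Gamma_qqq = 0
X = (0, 3/2), Y = (0, 0) at the point

Answer: (nabla_X Y)^p = 0, (nabla_X Y)^q = 9/4


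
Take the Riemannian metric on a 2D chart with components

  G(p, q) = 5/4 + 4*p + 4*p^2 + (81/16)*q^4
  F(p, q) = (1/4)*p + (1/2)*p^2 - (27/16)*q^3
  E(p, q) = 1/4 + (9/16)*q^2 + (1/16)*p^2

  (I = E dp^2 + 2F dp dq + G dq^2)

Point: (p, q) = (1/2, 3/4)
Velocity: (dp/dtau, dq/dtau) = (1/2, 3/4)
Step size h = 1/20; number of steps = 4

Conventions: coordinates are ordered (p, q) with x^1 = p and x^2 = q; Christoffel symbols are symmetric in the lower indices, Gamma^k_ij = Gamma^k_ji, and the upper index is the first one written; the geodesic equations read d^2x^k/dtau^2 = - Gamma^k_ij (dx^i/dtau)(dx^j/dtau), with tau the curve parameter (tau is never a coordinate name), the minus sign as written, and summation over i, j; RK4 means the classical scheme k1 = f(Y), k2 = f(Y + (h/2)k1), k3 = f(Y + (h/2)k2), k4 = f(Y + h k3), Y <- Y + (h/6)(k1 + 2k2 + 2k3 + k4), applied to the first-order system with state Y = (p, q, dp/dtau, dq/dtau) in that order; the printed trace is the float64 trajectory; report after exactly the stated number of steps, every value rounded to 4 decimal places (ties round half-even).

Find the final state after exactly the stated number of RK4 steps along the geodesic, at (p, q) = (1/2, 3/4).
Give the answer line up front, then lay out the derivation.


Answer: p = 0.6866, q = 0.8850, dp/dtau = 1.2443, dq/dtau = 0.5861

f(Y) = (dp/dtau, dq/dtau, -Gamma^p_ij Y'^i Y'^j, -Gamma^q_ij Y'^i Y'^j) with the Gammas evaluated at the stage position; h = 0.050000; intermediate values shown to 6 dp
step 0: p = 0.5000, q = 0.7500, dp/dtau = 0.5000, dq/dtau = 0.7500
step 1:
  k1: at (p, q) = (0.500000, 0.750000), (dp/dtau, dq/dtau) = (0.500000, 0.750000); Gamma_ppp = 0.104754, Gamma_ppq = 1.352010, Gamma_pqq = -11.933366, Gamma_qpp = 0.064341, Gamma_qpq = 0.790271, Gamma_qqq = -0.212021; k1 = (0.500000, 0.750000, 5.672322, -0.489527)
  k2: at (p, q) = (0.512500, 0.768750), (dp/dtau, dq/dtau) = (0.641808, 0.737762); Gamma_ppp = 0.106668, Gamma_ppq = 1.379569, Gamma_pqq = -11.962202, Gamma_qpp = 0.062788, Gamma_qpq = 0.776260, Gamma_qqq = -0.239807; k2 = (0.641808, 0.737762, 5.160543, -0.630459)
  k3: at (p, q) = (0.516045, 0.768444), (dp/dtau, dq/dtau) = (0.629014, 0.734239); Gamma_ppp = 0.106914, Gamma_ppq = 1.372692, Gamma_pqq = -11.976113, Gamma_qpp = 0.063085, Gamma_qpq = 0.773912, Gamma_qqq = -0.233772; k3 = (0.629014, 0.734239, 5.146151, -0.613788)
  k4: at (p, q) = (0.531451, 0.786712), (dp/dtau, dq/dtau) = (0.757308, 0.719311); Gamma_ppp = 0.108933, Gamma_ppq = 1.393140, Gamma_pqq = -12.015766, Gamma_qpp = 0.061844, Gamma_qpq = 0.758544, Gamma_qqq = -0.255957; k4 = (0.757308, 0.719311, 4.636779, -0.729452)
  Y <- Y + (h/6)(k1 + 2k2 + 2k3 + k4): p = 0.5317, q = 0.7868, dp/dtau = 0.7577, dq/dtau = 0.7191
step 2:
  k1: at (p, q) = (0.531658, 0.786778), (dp/dtau, dq/dtau) = (0.757687, 0.719104); Gamma_ppp = 0.108951, Gamma_ppq = 1.392953, Gamma_pqq = -12.016447, Gamma_qpp = 0.061851, Gamma_qpq = 0.758388, Gamma_qqq = -0.255812; k1 = (0.757687, 0.719104, 4.633372, -0.729650)
  k2: at (p, q) = (0.550600, 0.804755), (dp/dtau, dq/dtau) = (0.873522, 0.700863); Gamma_ppp = 0.111126, Gamma_ppq = 1.405850, Gamma_pqq = -12.067380, Gamma_qpp = 0.060916, Gamma_qpq = 0.741300, Gamma_qqq = -0.271935; k2 = (0.873522, 0.700863, 4.121437, -0.820580)
  k3: at (p, q) = (0.553496, 0.804299), (dp/dtau, dq/dtau) = (0.860723, 0.698590); Gamma_ppp = 0.111305, Gamma_ppq = 1.399841, Gamma_pqq = -12.077245, Gamma_qpp = 0.061157, Gamma_qpq = 0.739565, Gamma_qqq = -0.266555; k3 = (0.860723, 0.698590, 4.128144, -0.804612)
  k4: at (p, q) = (0.574694, 0.821707), (dp/dtau, dq/dtau) = (0.964095, 0.678874); Gamma_ppp = 0.113508, Gamma_ppq = 1.406968, Gamma_pqq = -12.132283, Gamma_qpp = 0.060422, Gamma_qpq = 0.721883, Gamma_qqq = -0.277913; k4 = (0.964095, 0.678874, 3.644181, -0.873023)
  Y <- Y + (h/6)(k1 + 2k2 + 2k3 + k4): p = 0.5749, q = 0.8218, dp/dtau = 0.9642, dq/dtau = 0.6787
step 3:
  k1: at (p, q) = (0.574910, 0.821752), (dp/dtau, dq/dtau) = (0.964160, 0.678662); Gamma_ppp = 0.113523, Gamma_ppq = 1.406716, Gamma_pqq = -12.132913, Gamma_qpp = 0.060430, Gamma_qpq = 0.721739, Gamma_qqq = -0.277705; k1 = (0.964160, 0.678662, 3.641736, -0.872794)
  k2: at (p, q) = (0.599014, 0.838718), (dp/dtau, dq/dtau) = (1.055203, 0.656842); Gamma_ppp = 0.115783, Gamma_ppq = 1.407491, Gamma_pqq = -12.193015, Gamma_qpp = 0.059896, Gamma_qpq = 0.703106, Gamma_qqq = -0.283714; k2 = (1.055203, 0.656842, 3.180589, -0.918935)
  k3: at (p, q) = (0.601290, 0.838173), (dp/dtau, dq/dtau) = (1.043675, 0.655689); Gamma_ppp = 0.115890, Gamma_ppq = 1.402476, Gamma_pqq = -12.199779, Gamma_qpp = 0.060080, Gamma_qpq = 0.701898, Gamma_qqq = -0.279112; k3 = (1.043675, 0.655689, 3.199290, -0.906099)
  k4: at (p, q) = (0.627094, 0.854536), (dp/dtau, dq/dtau) = (1.124125, 0.633357); Gamma_ppp = 0.118080, Gamma_ppq = 1.398862, Gamma_pqq = -12.259685, Gamma_qpp = 0.059648, Gamma_qpq = 0.683243, Gamma_qqq = -0.281291; k4 = (1.124125, 0.633357, 2.776753, -0.935438)
  Y <- Y + (h/6)(k1 + 2k2 + 2k3 + k4): p = 0.6273, q = 0.8546, dp/dtau = 1.1240, dq/dtau = 0.6332
step 4:
  k1: at (p, q) = (0.627294, 0.854561), (dp/dtau, dq/dtau) = (1.123979, 0.633176); Gamma_ppp = 0.118092, Gamma_ppq = 1.398597, Gamma_pqq = -12.260193, Gamma_qpp = 0.059656, Gamma_qpq = 0.683125, Gamma_qqq = -0.281064; k1 = (1.123979, 0.633176, 2.775376, -0.935011)
  k2: at (p, q) = (0.655393, 0.870390), (dp/dtau, dq/dtau) = (1.193363, 0.609801); Gamma_ppp = 0.120230, Gamma_ppq = 1.389980, Gamma_pqq = -12.321029, Gamma_qpp = 0.059334, Gamma_qpq = 0.664132, Gamma_qqq = -0.278810; k2 = (1.193363, 0.609801, 2.387429, -0.947418)
  k3: at (p, q) = (0.657128, 0.869806), (dp/dtau, dq/dtau) = (1.183664, 0.609491); Gamma_ppp = 0.120276, Gamma_ppq = 1.385928, Gamma_pqq = -12.325633, Gamma_qpp = 0.059470, Gamma_qpq = 0.663333, Gamma_qqq = -0.274993; k3 = (1.183664, 0.609491, 2.410495, -0.938266)
  k4: at (p, q) = (0.686477, 0.885035), (dp/dtau, dq/dtau) = (1.244503, 0.586263); Gamma_ppp = 0.122266, Gamma_ppq = 1.374166, Gamma_pqq = -12.383910, Gamma_qpp = 0.059184, Gamma_qpq = 0.644694, Gamma_qqq = -0.269819; k4 = (1.244503, 0.586263, 2.061839, -0.939672)
  Y <- Y + (h/6)(k1 + 2k2 + 2k3 + k4): p = 0.6866, q = 0.8850, dp/dtau = 1.2443, dq/dtau = 0.5861


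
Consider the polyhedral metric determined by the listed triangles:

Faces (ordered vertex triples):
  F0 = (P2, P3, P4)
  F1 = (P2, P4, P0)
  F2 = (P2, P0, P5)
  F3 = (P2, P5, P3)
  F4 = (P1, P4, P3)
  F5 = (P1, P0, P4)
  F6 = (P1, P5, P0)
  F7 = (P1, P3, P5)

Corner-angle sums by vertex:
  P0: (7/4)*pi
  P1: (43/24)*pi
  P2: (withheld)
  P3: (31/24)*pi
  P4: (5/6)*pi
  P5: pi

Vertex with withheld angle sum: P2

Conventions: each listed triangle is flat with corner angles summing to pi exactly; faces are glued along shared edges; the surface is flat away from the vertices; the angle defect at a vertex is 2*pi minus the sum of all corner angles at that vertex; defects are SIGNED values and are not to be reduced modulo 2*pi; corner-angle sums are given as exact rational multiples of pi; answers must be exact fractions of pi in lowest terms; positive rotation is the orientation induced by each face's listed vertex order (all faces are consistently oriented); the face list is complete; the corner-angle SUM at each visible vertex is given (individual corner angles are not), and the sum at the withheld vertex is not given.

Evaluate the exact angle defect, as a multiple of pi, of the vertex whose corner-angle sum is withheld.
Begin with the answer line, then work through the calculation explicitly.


Answer: defect(P2) = (2/3)*pi

V = 6, E = 12, F = 8; chi = V - E + F = 2
Gauss-Bonnet: total defect = 2*pi*chi = 4*pi; visible defects sum to (10/3)*pi
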